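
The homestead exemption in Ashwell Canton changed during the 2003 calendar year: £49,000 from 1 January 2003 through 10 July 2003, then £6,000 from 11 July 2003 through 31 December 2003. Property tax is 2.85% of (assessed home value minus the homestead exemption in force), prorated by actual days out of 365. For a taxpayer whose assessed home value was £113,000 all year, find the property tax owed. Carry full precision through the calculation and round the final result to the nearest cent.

1 January – 10 July 2003: 191 days, exemption £49,000 → (£113,000 − £49,000) × 2.85% × 191/365 = £954.4767
11 July – 31 December 2003: 174 days, exemption £6,000 → (£113,000 − £6,000) × 2.85% × 174/365 = £1,453.7342
Total = £2,408.2110

£2,408.21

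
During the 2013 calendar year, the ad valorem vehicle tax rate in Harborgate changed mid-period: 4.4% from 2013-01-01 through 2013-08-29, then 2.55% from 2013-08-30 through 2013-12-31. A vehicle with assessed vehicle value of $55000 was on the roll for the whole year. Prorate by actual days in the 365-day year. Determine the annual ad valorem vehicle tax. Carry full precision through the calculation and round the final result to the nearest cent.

$2074.33

2013-01-01 to 2013-08-29: 241 days at 4.4% → $55000 × 4.4% × 241/365 = $1597.8630
2013-08-30 to 2013-12-31: 124 days at 2.55% → $55000 × 2.55% × 124/365 = $476.4658
Total = $2074.3288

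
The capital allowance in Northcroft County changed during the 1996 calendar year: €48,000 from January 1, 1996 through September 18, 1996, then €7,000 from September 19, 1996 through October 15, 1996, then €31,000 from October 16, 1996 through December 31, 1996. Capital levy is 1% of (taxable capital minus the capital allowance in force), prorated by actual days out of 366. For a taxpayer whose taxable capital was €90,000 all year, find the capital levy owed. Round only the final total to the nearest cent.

€486.01

January 1 – September 18, 1996: 262 days, exemption €48,000 → (€90,000 − €48,000) × 1% × 262/366 = €300.6557
September 19 – October 15, 1996: 27 days, exemption €7,000 → (€90,000 − €7,000) × 1% × 27/366 = €61.2295
October 16 – December 31, 1996: 77 days, exemption €31,000 → (€90,000 − €31,000) × 1% × 77/366 = €124.1257
Total = €486.0109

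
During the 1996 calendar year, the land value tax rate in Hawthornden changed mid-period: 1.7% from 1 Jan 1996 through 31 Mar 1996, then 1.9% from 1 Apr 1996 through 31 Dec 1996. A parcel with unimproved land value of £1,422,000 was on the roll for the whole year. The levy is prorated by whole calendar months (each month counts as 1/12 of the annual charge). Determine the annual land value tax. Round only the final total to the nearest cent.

1 Jan – 31 Mar 1996: 3 months at 1.7% → £1,422,000 × 1.7% × 3/12 = £6,043.5000
1 Apr – 31 Dec 1996: 9 months at 1.9% → £1,422,000 × 1.9% × 9/12 = £20,263.5000
Total = £26,307.0000

£26,307.00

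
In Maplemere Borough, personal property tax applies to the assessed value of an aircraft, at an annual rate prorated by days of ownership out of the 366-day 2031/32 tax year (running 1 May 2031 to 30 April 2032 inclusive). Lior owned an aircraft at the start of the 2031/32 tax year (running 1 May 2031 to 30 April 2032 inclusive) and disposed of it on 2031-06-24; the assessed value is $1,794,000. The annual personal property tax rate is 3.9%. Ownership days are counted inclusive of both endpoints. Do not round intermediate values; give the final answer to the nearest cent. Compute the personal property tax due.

$10,514.02

Days held (2031-05-01 to 2031-06-24): 55 out of 366
Tax = $1,794,000 × 3.9% × 55/366 = $10,514.0164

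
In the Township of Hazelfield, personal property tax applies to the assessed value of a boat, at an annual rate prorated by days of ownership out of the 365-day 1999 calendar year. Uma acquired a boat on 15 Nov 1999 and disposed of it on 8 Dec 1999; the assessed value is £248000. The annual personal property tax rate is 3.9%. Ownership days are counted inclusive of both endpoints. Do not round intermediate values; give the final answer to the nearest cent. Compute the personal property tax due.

Days held (15 Nov – 8 Dec 1999): 24 out of 365
Tax = £248000 × 3.9% × 24/365 = £635.9671

£635.97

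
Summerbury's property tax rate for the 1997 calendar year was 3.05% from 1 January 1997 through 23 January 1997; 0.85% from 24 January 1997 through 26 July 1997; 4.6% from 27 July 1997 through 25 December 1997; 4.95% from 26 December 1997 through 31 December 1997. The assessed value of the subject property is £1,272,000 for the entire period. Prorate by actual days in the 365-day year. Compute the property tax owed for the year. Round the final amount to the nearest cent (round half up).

£33,296.78

1 January – 23 January 1997: 23 days at 3.05% → £1,272,000 × 3.05% × 23/365 = £2,444.6795
24 January – 26 July 1997: 184 days at 0.85% → £1,272,000 × 0.85% × 184/365 = £5,450.4329
27 July – 25 December 1997: 152 days at 4.6% → £1,272,000 × 4.6% × 152/365 = £24,366.6411
26 December – 31 December 1997: 6 days at 4.95% → £1,272,000 × 4.95% × 6/365 = £1,035.0247
Total = £33,296.7781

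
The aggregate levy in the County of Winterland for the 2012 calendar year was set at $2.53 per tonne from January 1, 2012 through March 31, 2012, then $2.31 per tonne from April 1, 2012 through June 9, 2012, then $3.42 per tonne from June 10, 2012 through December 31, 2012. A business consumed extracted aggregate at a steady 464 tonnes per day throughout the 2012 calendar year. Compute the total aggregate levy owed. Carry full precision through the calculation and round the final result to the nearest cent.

$507165.92

January 1 – March 31, 2012: 91 days × 464 tonnes/day = 42,224 tonnes at $2.53/tonne → $106826.72
April 1 – June 9, 2012: 70 days × 464 tonnes/day = 32,480 tonnes at $2.31/tonne → $75028.80
June 10 – December 31, 2012: 205 days × 464 tonnes/day = 95,120 tonnes at $3.42/tonne → $325310.40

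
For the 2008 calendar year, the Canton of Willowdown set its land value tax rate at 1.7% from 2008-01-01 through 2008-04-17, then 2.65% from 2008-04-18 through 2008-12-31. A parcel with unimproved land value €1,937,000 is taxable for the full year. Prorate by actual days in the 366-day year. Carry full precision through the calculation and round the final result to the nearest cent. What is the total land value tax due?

2008-01-01 to 2008-04-17: 108 days at 1.7% → €1,937,000 × 1.7% × 108/366 = €9,716.7541
2008-04-18 to 2008-12-31: 258 days at 2.65% → €1,937,000 × 2.65% × 258/366 = €36,183.7951
Total = €45,900.5492

€45,900.55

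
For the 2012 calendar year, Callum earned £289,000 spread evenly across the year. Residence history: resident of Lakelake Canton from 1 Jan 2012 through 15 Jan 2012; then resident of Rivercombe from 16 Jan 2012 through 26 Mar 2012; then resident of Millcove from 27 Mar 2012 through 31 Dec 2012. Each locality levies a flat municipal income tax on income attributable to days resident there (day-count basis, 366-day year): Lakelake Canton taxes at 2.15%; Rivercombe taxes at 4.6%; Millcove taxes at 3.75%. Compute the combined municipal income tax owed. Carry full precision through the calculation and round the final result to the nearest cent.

Lakelake Canton, 1 Jan – 15 Jan 2012: 15 days → £289,000 × 2.15% × 15/366 = £254.6516
Rivercombe, 16 Jan – 26 Mar 2012: 71 days → £289,000 × 4.6% × 71/366 = £2,578.8907
Millcove, 27 Mar – 31 Dec 2012: 280 days → £289,000 × 3.75% × 280/366 = £8,290.9836
Total = £11,124.5260

£11,124.53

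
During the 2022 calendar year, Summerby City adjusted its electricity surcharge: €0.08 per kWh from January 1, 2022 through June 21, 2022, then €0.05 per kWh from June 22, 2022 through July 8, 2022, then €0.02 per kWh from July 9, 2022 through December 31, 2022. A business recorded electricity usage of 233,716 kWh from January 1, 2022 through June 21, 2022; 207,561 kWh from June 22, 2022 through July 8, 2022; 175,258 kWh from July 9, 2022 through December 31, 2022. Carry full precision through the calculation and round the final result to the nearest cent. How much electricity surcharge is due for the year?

January 1 – June 21, 2022: 233,716 kWh at €0.08/kWh → €18,697.28
June 22 – July 8, 2022: 207,561 kWh at €0.05/kWh → €10,378.05
July 9 – December 31, 2022: 175,258 kWh at €0.02/kWh → €3,505.16

€32,580.49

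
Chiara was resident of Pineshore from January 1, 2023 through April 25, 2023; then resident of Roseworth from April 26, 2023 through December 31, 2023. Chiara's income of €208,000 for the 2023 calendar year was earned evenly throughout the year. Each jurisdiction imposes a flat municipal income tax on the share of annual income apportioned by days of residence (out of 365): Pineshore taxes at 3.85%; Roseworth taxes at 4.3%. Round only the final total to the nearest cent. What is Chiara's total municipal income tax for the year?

Pineshore, January 1 – April 25, 2023: 115 days → €208,000 × 3.85% × 115/365 = €2,523.0685
Roseworth, April 26 – December 31, 2023: 250 days → €208,000 × 4.3% × 250/365 = €6,126.0274
Total = €8,649.0959

€8,649.10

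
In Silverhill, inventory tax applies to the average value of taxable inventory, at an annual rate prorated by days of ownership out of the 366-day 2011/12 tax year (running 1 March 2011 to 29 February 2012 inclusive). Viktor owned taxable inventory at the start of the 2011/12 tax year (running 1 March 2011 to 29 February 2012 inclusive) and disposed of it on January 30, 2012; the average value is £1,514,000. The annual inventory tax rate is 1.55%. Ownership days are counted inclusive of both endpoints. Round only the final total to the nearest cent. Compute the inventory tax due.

£21,543.48

Days held (March 1, 2011 – January 30, 2012): 336 out of 366
Tax = £1,514,000 × 1.55% × 336/366 = £21,543.4754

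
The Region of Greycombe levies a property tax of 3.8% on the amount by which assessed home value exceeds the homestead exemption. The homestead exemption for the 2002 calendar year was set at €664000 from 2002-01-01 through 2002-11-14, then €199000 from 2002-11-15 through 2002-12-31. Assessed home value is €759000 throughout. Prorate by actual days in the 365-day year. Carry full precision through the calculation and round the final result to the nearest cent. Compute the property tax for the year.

€5885.32

2002-01-01 to 2002-11-14: 318 days, exemption €664000 → (€759000 − €664000) × 3.8% × 318/365 = €3145.1507
2002-11-15 to 2002-12-31: 47 days, exemption €199000 → (€759000 − €199000) × 3.8% × 47/365 = €2740.1644
Total = €5885.3151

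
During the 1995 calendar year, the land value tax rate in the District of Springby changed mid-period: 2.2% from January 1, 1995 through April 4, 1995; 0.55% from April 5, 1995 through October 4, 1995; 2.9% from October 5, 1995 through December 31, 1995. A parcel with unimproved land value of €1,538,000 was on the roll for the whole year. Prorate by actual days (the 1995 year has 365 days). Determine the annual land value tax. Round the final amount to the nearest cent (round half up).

January 1 – April 4, 1995: 94 days at 2.2% → €1,538,000 × 2.2% × 94/365 = €8,713.9288
April 5 – October 4, 1995: 183 days at 0.55% → €1,538,000 × 0.55% × 183/365 = €4,241.0877
October 5 – December 31, 1995: 88 days at 2.9% → €1,538,000 × 2.9% × 88/365 = €10,753.3589
Total = €23,708.3753

€23,708.38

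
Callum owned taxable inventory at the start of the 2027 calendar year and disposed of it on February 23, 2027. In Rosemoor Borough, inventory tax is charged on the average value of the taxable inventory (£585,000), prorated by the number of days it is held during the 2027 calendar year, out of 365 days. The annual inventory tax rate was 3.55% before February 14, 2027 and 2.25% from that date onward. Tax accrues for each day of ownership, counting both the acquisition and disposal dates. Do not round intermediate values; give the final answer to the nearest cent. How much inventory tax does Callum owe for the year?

January 1 – February 13, 2027: 44 days at 3.55% → £585,000 × 3.55% × 44/365 = £2,503.4795
February 14 – February 23, 2027: 10 days at 2.25% → £585,000 × 2.25% × 10/365 = £360.6164
Total = £2,864.0959

£2,864.10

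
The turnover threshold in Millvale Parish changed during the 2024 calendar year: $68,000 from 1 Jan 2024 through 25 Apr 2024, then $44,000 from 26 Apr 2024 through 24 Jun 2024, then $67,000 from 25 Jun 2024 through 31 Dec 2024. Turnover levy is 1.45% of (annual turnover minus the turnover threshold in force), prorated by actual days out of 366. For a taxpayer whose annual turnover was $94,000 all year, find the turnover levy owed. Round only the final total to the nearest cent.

$441.58

1 Jan – 25 Apr 2024: 116 days, exemption $68,000 → ($94,000 − $68,000) × 1.45% × 116/366 = $119.4863
26 Apr – 24 Jun 2024: 60 days, exemption $44,000 → ($94,000 − $44,000) × 1.45% × 60/366 = $118.8525
25 Jun – 31 Dec 2024: 190 days, exemption $67,000 → ($94,000 − $67,000) × 1.45% × 190/366 = $203.2377
Total = $441.5765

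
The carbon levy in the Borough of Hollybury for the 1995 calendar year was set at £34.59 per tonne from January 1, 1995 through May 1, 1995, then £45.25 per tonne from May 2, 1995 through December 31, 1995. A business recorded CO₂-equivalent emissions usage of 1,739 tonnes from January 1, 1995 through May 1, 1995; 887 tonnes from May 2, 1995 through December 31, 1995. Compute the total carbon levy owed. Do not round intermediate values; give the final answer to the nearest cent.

£100,288.76

January 1 – May 1, 1995: 1,739 tonnes at £34.59/tonne → £60,152.01
May 2 – December 31, 1995: 887 tonnes at £45.25/tonne → £40,136.75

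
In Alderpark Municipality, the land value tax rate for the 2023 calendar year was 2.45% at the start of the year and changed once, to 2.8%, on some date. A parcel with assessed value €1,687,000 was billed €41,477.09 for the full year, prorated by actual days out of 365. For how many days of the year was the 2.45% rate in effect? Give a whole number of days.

356 days

Let d = days at the first rate; then 365 − d days at the second rate.
€1,687,000 × [2.45%·d + 2.8%·(365−d)] / 365 = €41,477.09
Solving gives d = 356, so the new rate took effect on December 23, 2023.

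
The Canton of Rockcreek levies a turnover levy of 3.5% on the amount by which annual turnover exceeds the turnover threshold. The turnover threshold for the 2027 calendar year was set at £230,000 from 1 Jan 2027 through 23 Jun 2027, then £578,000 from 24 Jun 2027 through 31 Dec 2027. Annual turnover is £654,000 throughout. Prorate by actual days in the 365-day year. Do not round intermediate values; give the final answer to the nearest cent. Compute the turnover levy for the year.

1 Jan – 23 Jun 2027: 174 days, exemption £230,000 → (£654,000 − £230,000) × 3.5% × 174/365 = £7,074.4110
24 Jun – 31 Dec 2027: 191 days, exemption £578,000 → (£654,000 − £578,000) × 3.5% × 191/365 = £1,391.9452
Total = £8,466.3562

£8,466.36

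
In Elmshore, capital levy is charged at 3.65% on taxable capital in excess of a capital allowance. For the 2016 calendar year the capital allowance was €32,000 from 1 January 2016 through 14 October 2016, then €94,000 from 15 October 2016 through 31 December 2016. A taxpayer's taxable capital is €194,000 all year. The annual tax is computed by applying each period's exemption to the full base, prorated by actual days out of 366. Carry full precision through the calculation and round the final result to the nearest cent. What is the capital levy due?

€5,430.72

1 January – 14 October 2016: 288 days, exemption €32,000 → (€194,000 − €32,000) × 3.65% × 288/366 = €4,652.8525
15 October – 31 December 2016: 78 days, exemption €94,000 → (€194,000 − €94,000) × 3.65% × 78/366 = €777.8689
Total = €5,430.7213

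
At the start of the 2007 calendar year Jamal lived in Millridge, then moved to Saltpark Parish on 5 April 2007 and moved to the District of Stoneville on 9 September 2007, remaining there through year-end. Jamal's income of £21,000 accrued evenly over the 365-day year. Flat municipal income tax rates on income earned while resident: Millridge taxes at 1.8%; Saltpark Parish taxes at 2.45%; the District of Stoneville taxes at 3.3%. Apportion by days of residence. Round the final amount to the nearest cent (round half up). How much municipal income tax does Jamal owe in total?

£535.10

Millridge, 1 January – 4 April 2007: 94 days → £21,000 × 1.8% × 94/365 = £97.3479
Saltpark Parish, 5 April – 8 September 2007: 157 days → £21,000 × 2.45% × 157/365 = £221.3055
The District of Stoneville, 9 September – 31 December 2007: 114 days → £21,000 × 3.3% × 114/365 = £216.4438
Total = £535.0973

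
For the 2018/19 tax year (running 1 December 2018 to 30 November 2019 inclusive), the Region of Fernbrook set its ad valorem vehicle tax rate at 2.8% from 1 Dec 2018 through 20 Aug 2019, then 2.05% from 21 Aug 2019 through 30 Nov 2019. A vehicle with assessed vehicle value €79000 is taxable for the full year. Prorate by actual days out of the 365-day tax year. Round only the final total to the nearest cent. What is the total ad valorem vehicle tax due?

1 Dec 2018 – 20 Aug 2019: 263 days at 2.8% → €79000 × 2.8% × 263/365 = €1593.8521
21 Aug – 30 Nov 2019: 102 days at 2.05% → €79000 × 2.05% × 102/365 = €452.5726
Total = €2046.4247

€2046.42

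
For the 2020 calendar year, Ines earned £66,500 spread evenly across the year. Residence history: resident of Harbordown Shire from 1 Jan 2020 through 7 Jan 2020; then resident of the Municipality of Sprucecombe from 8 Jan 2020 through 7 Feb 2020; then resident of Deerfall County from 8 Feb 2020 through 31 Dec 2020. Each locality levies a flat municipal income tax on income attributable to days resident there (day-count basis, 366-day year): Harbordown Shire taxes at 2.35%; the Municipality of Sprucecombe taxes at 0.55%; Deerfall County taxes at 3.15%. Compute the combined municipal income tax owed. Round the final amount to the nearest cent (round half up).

Harbordown Shire, 1 Jan – 7 Jan 2020: 7 days → £66,500 × 2.35% × 7/366 = £29.8887
The Municipality of Sprucecombe, 8 Jan – 7 Feb 2020: 31 days → £66,500 × 0.55% × 31/366 = £30.9788
Deerfall County, 8 Feb – 31 Dec 2020: 328 days → £66,500 × 3.15% × 328/366 = £1,877.2623
Total = £1,938.1298

£1,938.13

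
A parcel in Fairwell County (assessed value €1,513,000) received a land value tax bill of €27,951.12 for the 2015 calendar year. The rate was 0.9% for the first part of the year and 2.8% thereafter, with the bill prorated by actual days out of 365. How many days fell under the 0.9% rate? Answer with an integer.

183 days

Let d = days at the first rate; then 365 − d days at the second rate.
€1,513,000 × [0.9%·d + 2.8%·(365−d)] / 365 = €27,951.12
Solving gives d = 183, so the new rate took effect on 3 July 2015.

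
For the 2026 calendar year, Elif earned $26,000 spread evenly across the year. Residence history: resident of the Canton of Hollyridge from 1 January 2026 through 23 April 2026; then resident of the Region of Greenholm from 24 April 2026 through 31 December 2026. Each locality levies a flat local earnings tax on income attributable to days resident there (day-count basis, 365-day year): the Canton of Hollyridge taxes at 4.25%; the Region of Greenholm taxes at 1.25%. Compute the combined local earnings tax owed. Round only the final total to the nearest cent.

The Canton of Hollyridge, 1 January – 23 April 2026: 113 days → $26,000 × 4.25% × 113/365 = $342.0959
The Region of Greenholm, 24 April – 31 December 2026: 252 days → $26,000 × 1.25% × 252/365 = $224.3836
Total = $566.4795

$566.48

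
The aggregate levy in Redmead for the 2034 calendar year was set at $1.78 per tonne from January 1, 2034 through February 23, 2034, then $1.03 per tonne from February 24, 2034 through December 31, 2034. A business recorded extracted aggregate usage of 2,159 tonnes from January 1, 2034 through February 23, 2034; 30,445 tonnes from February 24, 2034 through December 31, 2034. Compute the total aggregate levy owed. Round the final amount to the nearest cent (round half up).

$35201.37

January 1 – February 23, 2034: 2,159 tonnes at $1.78/tonne → $3843.02
February 24 – December 31, 2034: 30,445 tonnes at $1.03/tonne → $31358.35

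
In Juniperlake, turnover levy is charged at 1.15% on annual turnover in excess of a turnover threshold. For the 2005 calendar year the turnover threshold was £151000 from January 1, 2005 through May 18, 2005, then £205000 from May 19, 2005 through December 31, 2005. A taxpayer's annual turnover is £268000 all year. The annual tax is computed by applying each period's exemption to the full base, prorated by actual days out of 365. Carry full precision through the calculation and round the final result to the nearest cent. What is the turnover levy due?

£959.29

January 1 – May 18, 2005: 138 days, exemption £151000 → (£268000 − £151000) × 1.15% × 138/365 = £508.7096
May 19 – December 31, 2005: 227 days, exemption £205000 → (£268000 − £205000) × 1.15% × 227/365 = £450.5795
Total = £959.2890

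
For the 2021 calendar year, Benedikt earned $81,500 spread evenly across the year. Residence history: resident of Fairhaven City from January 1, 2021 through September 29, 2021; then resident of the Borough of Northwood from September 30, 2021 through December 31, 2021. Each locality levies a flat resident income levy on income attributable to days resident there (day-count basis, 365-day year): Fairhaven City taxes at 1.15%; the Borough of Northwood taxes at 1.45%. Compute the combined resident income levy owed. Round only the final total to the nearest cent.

Fairhaven City, January 1 – September 29, 2021: 272 days → $81,500 × 1.15% × 272/365 = $698.4438
The Borough of Northwood, September 30 – December 31, 2021: 93 days → $81,500 × 1.45% × 93/365 = $301.1034
Total = $999.5473

$999.55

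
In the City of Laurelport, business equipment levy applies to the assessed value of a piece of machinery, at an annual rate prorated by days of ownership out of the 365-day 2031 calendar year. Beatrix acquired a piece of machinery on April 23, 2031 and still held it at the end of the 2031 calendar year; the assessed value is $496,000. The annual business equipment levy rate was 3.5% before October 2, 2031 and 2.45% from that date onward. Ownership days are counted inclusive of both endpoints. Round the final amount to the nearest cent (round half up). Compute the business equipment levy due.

April 23 – October 1, 2031: 162 days at 3.5% → $496,000 × 3.5% × 162/365 = $7,704.9863
October 2 – December 31, 2031: 91 days at 2.45% → $496,000 × 2.45% × 91/365 = $3,029.6767
Total = $10,734.6630

$10,734.66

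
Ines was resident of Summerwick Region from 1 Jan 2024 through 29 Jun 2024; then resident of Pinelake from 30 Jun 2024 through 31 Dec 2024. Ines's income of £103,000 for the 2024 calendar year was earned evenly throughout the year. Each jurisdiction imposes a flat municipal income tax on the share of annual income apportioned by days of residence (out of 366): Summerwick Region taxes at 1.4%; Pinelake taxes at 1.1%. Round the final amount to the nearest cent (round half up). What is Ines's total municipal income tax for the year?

Summerwick Region, 1 Jan – 29 Jun 2024: 181 days → £103,000 × 1.4% × 181/366 = £713.1202
Pinelake, 30 Jun – 31 Dec 2024: 185 days → £103,000 × 1.1% × 185/366 = £572.6913
Total = £1,285.8115

£1,285.81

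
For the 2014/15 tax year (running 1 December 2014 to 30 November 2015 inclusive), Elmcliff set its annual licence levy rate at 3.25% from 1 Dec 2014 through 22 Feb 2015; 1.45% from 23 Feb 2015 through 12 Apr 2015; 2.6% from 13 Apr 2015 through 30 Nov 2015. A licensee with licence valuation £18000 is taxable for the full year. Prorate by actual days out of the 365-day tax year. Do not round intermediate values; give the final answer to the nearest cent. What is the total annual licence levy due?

£467.14

1 Dec 2014 – 22 Feb 2015: 84 days at 3.25% → £18000 × 3.25% × 84/365 = £134.6301
23 Feb – 12 Apr 2015: 49 days at 1.45% → £18000 × 1.45% × 49/365 = £35.0384
13 Apr – 30 Nov 2015: 232 days at 2.6% → £18000 × 2.6% × 232/365 = £297.4685
Total = £467.1370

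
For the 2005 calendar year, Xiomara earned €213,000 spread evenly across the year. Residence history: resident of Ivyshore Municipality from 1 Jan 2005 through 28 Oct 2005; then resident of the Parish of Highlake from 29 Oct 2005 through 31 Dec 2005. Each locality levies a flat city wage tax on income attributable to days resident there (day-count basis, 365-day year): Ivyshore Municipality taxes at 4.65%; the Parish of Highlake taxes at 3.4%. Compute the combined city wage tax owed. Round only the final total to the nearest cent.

€9,437.65

Ivyshore Municipality, 1 Jan – 28 Oct 2005: 301 days → €213,000 × 4.65% × 301/365 = €8,167.8205
The Parish of Highlake, 29 Oct – 31 Dec 2005: 64 days → €213,000 × 3.4% × 64/365 = €1,269.8301
Total = €9,437.6507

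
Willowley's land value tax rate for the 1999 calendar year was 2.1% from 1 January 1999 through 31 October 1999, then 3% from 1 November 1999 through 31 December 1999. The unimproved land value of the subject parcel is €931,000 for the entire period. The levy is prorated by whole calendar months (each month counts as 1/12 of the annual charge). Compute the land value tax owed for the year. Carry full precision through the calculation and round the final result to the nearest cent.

€20,947.50

1 January – 31 October 1999: 10 months at 2.1% → €931,000 × 2.1% × 10/12 = €16,292.5000
1 November – 31 December 1999: 2 months at 3% → €931,000 × 3% × 2/12 = €4,655.0000
Total = €20,947.5000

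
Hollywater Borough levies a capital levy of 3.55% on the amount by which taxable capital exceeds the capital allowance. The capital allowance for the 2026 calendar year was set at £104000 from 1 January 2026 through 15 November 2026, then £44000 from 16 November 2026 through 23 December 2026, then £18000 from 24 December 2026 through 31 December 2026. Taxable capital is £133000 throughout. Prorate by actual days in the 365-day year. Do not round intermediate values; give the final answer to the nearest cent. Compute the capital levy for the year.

1 January – 15 November 2026: 319 days, exemption £104000 → (£133000 − £104000) × 3.55% × 319/365 = £899.7548
16 November – 23 December 2026: 38 days, exemption £44000 → (£133000 − £44000) × 3.55% × 38/365 = £328.9342
24 December – 31 December 2026: 8 days, exemption £18000 → (£133000 − £18000) × 3.55% × 8/365 = £89.4795
Total = £1318.1685

£1318.17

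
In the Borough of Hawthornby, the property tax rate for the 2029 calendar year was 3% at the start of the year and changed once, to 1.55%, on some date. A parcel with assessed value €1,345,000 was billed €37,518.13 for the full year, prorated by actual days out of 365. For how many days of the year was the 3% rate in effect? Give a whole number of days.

312 days

Let d = days at the first rate; then 365 − d days at the second rate.
€1,345,000 × [3%·d + 1.55%·(365−d)] / 365 = €37,518.13
Solving gives d = 312, so the new rate took effect on November 9, 2029.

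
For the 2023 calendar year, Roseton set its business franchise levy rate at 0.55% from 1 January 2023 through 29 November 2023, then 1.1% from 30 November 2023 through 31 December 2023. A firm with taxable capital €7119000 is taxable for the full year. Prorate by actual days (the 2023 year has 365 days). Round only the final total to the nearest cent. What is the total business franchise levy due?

€42587.22

1 January – 29 November 2023: 333 days at 0.55% → €7119000 × 0.55% × 333/365 = €35721.7767
30 November – 31 December 2023: 32 days at 1.1% → €7119000 × 1.1% × 32/365 = €6865.4466
Total = €42587.2233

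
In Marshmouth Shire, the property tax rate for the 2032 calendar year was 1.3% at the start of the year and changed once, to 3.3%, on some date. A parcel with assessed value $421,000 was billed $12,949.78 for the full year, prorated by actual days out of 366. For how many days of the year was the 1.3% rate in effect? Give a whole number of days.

41 days

Let d = days at the first rate; then 366 − d days at the second rate.
$421,000 × [1.3%·d + 3.3%·(366−d)] / 366 = $12,949.78
Solving gives d = 41, so the new rate took effect on 11 Feb 2032.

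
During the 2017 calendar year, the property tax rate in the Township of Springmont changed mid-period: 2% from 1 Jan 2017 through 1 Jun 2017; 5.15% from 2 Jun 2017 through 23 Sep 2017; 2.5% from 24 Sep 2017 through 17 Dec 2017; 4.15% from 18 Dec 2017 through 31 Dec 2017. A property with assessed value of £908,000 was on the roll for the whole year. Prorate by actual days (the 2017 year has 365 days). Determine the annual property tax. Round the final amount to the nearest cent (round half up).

£28,899.28

1 Jan – 1 Jun 2017: 152 days at 2% → £908,000 × 2% × 152/365 = £7,562.5205
2 Jun – 23 Sep 2017: 114 days at 5.15% → £908,000 × 5.15% × 114/365 = £14,605.1178
24 Sep – 17 Dec 2017: 85 days at 2.5% → £908,000 × 2.5% × 85/365 = £5,286.3014
18 Dec – 31 Dec 2017: 14 days at 4.15% → £908,000 × 4.15% × 14/365 = £1,445.3370
Total = £28,899.2767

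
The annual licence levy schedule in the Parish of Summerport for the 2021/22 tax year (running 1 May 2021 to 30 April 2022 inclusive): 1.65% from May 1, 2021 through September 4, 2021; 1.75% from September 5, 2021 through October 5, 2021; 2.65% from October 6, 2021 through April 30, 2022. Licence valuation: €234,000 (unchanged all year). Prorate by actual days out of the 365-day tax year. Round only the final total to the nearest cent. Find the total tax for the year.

€5,207.94

May 1 – September 4, 2021: 127 days at 1.65% → €234,000 × 1.65% × 127/365 = €1,343.4164
September 5 – October 5, 2021: 31 days at 1.75% → €234,000 × 1.75% × 31/365 = €347.7945
October 6, 2021 – April 30, 2022: 207 days at 2.65% → €234,000 × 2.65% × 207/365 = €3,516.7315
Total = €5,207.9425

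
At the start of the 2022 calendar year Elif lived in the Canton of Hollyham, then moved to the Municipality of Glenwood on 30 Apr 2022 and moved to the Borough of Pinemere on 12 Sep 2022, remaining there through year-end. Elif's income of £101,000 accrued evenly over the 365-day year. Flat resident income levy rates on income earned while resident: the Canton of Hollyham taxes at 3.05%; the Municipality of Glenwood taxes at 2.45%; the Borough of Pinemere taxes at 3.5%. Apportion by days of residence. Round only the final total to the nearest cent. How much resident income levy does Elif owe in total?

The Canton of Hollyham, 1 Jan – 29 Apr 2022: 119 days → £101,000 × 3.05% × 119/365 = £1,004.3274
The Municipality of Glenwood, 30 Apr – 11 Sep 2022: 135 days → £101,000 × 2.45% × 135/365 = £915.2260
The Borough of Pinemere, 12 Sep – 31 Dec 2022: 111 days → £101,000 × 3.5% × 111/365 = £1,075.0274
Total = £2,994.5808

£2,994.58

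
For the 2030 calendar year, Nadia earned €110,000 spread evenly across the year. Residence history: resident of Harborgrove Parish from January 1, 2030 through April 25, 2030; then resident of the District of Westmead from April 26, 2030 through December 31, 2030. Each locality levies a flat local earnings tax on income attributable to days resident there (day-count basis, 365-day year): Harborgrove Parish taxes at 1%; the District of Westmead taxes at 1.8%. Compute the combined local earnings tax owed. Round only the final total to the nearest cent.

€1,702.74

Harborgrove Parish, January 1 – April 25, 2030: 115 days → €110,000 × 1% × 115/365 = €346.5753
The District of Westmead, April 26 – December 31, 2030: 250 days → €110,000 × 1.8% × 250/365 = €1,356.1644
Total = €1,702.7397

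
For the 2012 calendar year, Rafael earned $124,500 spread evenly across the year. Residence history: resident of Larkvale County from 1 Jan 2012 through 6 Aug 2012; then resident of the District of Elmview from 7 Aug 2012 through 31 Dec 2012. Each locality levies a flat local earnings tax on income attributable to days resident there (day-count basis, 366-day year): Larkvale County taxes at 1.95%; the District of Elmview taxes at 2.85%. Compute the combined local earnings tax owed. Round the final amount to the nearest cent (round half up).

$2,877.79

Larkvale County, 1 Jan – 6 Aug 2012: 219 days → $124,500 × 1.95% × 219/366 = $1,452.6701
The District of Elmview, 7 Aug – 31 Dec 2012: 147 days → $124,500 × 2.85% × 147/366 = $1,425.1168
Total = $2,877.7869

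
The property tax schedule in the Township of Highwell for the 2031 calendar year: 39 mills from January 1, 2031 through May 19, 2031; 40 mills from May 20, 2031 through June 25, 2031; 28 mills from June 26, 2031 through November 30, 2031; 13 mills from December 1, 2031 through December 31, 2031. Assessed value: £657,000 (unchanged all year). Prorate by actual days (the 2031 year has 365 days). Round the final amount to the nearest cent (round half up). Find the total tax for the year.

£21,110.40

January 1 – May 19, 2031: 139 days at 39 mills → £657,000 × 3.9% × 139/365 = £9,757.8000
May 20 – June 25, 2031: 37 days at 40 mills → £657,000 × 4% × 37/365 = £2,664.0000
June 26 – November 30, 2031: 158 days at 28 mills → £657,000 × 2.8% × 158/365 = £7,963.2000
December 1 – December 31, 2031: 31 days at 13 mills → £657,000 × 1.3% × 31/365 = £725.4000
Total = £21,110.4000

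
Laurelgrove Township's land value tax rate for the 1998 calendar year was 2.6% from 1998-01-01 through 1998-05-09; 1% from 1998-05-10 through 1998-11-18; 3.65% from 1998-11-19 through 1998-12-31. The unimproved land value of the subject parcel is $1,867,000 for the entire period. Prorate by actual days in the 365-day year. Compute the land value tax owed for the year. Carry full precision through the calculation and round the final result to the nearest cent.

$35,056.12

1998-01-01 to 1998-05-09: 129 days at 2.6% → $1,867,000 × 2.6% × 129/365 = $17,155.9397
1998-05-10 to 1998-11-18: 193 days at 1% → $1,867,000 × 1% × 193/365 = $9,872.0822
1998-11-19 to 1998-12-31: 43 days at 3.65% → $1,867,000 × 3.65% × 43/365 = $8,028.1000
Total = $35,056.1219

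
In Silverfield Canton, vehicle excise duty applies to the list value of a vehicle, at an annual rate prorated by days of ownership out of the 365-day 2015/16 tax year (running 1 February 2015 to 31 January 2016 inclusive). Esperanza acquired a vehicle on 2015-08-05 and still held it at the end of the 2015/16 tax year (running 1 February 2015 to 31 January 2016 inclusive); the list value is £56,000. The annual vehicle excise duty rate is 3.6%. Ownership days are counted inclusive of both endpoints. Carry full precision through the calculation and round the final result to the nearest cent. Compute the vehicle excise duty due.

Days held (2015-08-05 to 2016-01-31): 180 out of 365
Tax = £56,000 × 3.6% × 180/365 = £994.1918

£994.19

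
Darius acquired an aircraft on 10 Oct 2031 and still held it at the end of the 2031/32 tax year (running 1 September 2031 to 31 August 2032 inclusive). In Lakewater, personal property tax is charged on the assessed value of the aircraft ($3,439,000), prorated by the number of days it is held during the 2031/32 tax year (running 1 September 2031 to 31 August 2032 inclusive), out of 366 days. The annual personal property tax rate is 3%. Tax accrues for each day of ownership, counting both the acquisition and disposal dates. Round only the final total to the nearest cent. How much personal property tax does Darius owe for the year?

$92,176.48

Days held (10 Oct 2031 – 31 Aug 2032): 327 out of 366
Tax = $3,439,000 × 3% × 327/366 = $92,176.4754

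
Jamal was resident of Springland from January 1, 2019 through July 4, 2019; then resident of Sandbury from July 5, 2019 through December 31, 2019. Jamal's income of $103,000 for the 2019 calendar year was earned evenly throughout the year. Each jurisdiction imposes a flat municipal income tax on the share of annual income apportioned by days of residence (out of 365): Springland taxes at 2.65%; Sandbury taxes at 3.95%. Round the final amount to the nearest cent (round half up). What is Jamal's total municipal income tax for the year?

Springland, January 1 – July 4, 2019: 185 days → $103,000 × 2.65% × 185/365 = $1,383.4452
Sandbury, July 5 – December 31, 2019: 180 days → $103,000 × 3.95% × 180/365 = $2,006.3836
Total = $3,389.8288

$3,389.83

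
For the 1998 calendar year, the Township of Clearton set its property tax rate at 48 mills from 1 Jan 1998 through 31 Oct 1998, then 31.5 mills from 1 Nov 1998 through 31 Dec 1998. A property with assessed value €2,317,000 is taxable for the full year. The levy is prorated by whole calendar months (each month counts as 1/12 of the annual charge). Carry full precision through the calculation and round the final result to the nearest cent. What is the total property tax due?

€104,844.25

1 Jan – 31 Oct 1998: 10 months at 48 mills → €2,317,000 × 4.8% × 10/12 = €92,680.0000
1 Nov – 31 Dec 1998: 2 months at 31.5 mills → €2,317,000 × 3.15% × 2/12 = €12,164.2500
Total = €104,844.2500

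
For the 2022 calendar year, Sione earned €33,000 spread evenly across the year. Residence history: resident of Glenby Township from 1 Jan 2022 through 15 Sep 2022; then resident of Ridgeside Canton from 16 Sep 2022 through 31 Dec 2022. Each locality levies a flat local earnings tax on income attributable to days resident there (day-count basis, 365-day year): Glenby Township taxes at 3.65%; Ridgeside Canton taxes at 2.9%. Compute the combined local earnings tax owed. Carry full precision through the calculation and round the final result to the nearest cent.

Glenby Township, 1 Jan – 15 Sep 2022: 258 days → €33,000 × 3.65% × 258/365 = €851.4000
Ridgeside Canton, 16 Sep – 31 Dec 2022: 107 days → €33,000 × 2.9% × 107/365 = €280.5452
Total = €1,131.9452

€1,131.95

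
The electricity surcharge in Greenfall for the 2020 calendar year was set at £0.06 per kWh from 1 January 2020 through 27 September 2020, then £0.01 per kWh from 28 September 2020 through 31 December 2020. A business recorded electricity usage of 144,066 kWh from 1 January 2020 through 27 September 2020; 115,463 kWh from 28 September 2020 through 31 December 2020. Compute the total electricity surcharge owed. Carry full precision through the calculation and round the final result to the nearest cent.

1 January – 27 September 2020: 144,066 kWh at £0.06/kWh → £8,643.96
28 September – 31 December 2020: 115,463 kWh at £0.01/kWh → £1,154.63

£9,798.59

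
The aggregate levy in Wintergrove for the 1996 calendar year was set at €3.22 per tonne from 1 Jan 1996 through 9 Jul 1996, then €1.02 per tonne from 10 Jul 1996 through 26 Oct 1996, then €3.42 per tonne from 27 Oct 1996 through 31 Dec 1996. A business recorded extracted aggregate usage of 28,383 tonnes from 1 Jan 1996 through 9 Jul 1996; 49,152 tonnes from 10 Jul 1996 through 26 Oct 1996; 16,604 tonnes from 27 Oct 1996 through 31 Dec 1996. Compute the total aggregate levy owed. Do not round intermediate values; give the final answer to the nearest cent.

€198313.98

1 Jan – 9 Jul 1996: 28,383 tonnes at €3.22/tonne → €91393.26
10 Jul – 26 Oct 1996: 49,152 tonnes at €1.02/tonne → €50135.04
27 Oct – 31 Dec 1996: 16,604 tonnes at €3.42/tonne → €56785.68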